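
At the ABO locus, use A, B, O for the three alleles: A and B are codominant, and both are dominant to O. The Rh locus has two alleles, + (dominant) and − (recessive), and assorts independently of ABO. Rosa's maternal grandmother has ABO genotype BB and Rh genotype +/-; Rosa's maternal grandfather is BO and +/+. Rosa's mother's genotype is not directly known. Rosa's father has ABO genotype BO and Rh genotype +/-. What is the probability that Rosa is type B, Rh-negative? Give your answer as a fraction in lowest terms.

7/64

Rosa's mother's ABO genotype from BB × BO: 1/2 BB, 1/2 BO.
Crossing each possibility with the father BO and summing P(type B): 1/2·1 + 1/2·3/4 = 7/8.
Similarly for Rh via the mother's Rh distribution: P(Rh-) = 1/8.
Independent loci: 7/8 × 1/8 = 7/64.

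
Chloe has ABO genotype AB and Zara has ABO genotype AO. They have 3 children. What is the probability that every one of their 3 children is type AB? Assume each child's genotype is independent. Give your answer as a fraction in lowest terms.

ABO cross AB × AO → 1/2 A, 1/4 B, 1/4 AB.
So P(type AB) = 1/4 per child.
All 3 independent: (1/4)^3 = 1/64.

1/64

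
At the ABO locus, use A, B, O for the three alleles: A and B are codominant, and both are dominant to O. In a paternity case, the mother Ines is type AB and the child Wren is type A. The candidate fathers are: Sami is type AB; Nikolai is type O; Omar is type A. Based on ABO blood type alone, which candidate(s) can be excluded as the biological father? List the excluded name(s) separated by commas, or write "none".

A candidate is excluded only if no genotype consistent with his phenotype could produce a type A child with a type AB mother.
Every candidate has at least one consistent genotype combination, so none can be excluded.

none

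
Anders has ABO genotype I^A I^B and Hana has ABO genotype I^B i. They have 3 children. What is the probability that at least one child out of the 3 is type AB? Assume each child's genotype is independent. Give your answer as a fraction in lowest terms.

37/64

ABO cross I^A I^B × I^B i → 1/4 A, 1/2 B, 1/4 AB.
So P(type AB) = 1/4 per child.
P(none) = (3/4)^3 = 27/64; P(at least one) = 1 − 27/64 = 37/64.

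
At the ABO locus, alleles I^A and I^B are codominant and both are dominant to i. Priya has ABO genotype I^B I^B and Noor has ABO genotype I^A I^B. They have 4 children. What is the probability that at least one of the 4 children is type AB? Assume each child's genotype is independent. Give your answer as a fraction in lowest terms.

ABO cross I^B I^B × I^A I^B → 1/2 B, 1/2 AB.
So P(type AB) = 1/2 per child.
P(none) = (1/2)^4 = 1/16; P(at least one) = 1 − 1/16 = 15/16.

15/16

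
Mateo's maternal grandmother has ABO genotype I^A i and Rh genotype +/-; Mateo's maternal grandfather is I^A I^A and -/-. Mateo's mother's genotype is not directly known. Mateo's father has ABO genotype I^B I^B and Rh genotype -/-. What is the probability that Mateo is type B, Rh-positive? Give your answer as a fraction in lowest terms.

Mateo's mother's ABO genotype from I^A i × I^A I^A: 1/2 I^A I^A, 1/2 I^A i.
Crossing each possibility with the father I^B I^B and summing P(type B): 1/2·0 + 1/2·1/2 = 1/4.
Similarly for Rh via the mother's Rh distribution: P(Rh+) = 1/4.
Independent loci: 1/4 × 1/4 = 1/16.

1/16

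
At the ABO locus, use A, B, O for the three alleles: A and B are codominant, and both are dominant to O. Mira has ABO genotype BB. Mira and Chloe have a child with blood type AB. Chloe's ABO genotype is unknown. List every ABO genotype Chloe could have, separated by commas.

For each candidate genotype of Chloe, check whether crossing it with BB can produce every observed child phenotype.
  AA → possible child types {AB} ✓
  AB → possible child types {B, AB} ✓
  AO → possible child types {B, AB} ✓
  BB → possible child types {B} ✗
  BO → possible child types {B} ✗
  OO → possible child types {B} ✗

AA, AB, AO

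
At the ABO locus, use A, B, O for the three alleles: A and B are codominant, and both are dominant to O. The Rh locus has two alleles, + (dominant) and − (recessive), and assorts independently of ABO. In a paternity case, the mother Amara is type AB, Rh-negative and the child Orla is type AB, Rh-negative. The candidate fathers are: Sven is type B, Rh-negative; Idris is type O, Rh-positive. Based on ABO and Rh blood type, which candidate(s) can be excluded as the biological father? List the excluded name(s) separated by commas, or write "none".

Idris

A candidate is excluded only if no genotype consistent with his phenotype could produce a type AB, Rh-negative child with a type AB, Rh-negative mother.
Idris (type O, Rh+): no genotype consistent with that phenotype can produce a type-AB Rh- child with a type-AB mother.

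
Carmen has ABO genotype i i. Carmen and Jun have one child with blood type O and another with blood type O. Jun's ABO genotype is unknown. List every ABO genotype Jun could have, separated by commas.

For each candidate genotype of Jun, check whether crossing it with i i can produce every observed child phenotype.
  I^A I^A → possible child types {A} ✗
  I^A I^B → possible child types {A, B} ✗
  I^A i → possible child types {O, A} ✓
  I^B I^B → possible child types {B} ✗
  I^B i → possible child types {O, B} ✓
  i i → possible child types {O} ✓

I^A i, I^B i, i i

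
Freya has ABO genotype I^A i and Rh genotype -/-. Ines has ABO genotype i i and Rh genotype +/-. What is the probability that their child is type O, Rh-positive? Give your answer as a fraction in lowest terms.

ABO cross I^A i × i i → offspring phenotypes: 1/2 O, 1/2 A.
Rh cross -/- × +/- → 1/2 Rh+, 1/2 Rh-.
Independent loci: P(type O, Rh-positive) = 1/2 × 1/2 = 1/4.

1/4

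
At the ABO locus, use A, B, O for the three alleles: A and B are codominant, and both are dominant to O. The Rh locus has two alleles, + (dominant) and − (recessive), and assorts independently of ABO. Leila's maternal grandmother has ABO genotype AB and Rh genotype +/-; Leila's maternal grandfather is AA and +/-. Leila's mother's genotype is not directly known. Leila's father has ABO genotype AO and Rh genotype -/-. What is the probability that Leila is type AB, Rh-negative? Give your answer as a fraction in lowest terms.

1/16

Leila's mother's ABO genotype from AB × AA: 1/2 AA, 1/2 AB.
Crossing each possibility with the father AO and summing P(type AB): 1/2·0 + 1/2·1/4 = 1/8.
Similarly for Rh via the mother's Rh distribution: P(Rh-) = 1/2.
Independent loci: 1/8 × 1/2 = 1/16.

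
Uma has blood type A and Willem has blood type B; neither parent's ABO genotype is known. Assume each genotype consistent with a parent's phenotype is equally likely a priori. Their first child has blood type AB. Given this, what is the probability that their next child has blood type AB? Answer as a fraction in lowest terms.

Possible genotypes: Uma ∈ {I^A I^A, I^A i}; Willem ∈ {I^B I^B, I^B i}.
Weight each parental genotype pair by prior × P(type-AB child):
  I^A I^A × I^B I^B: posterior weight 4/9; P(next child type AB) = 1.
  I^A I^A × I^B i: posterior weight 2/9; P(next child type AB) = 1/2.
  I^A i × I^B I^B: posterior weight 2/9; P(next child type AB) = 1/2.
  I^A i × I^B i: posterior weight 1/9; P(next child type AB) = 1/4.
Weighted sum = 25/36.

25/36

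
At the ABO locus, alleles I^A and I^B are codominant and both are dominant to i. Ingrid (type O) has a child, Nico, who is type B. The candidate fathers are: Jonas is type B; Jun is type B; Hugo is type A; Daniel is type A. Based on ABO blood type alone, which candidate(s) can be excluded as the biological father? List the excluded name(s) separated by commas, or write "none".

A candidate is excluded only if no genotype consistent with his phenotype could produce a type B child with a type O mother.
Hugo (type A): no genotype consistent with that phenotype can produce a type-B child with a type-O mother.
Daniel (type A): no genotype consistent with that phenotype can produce a type-B child with a type-O mother.

Hugo, Daniel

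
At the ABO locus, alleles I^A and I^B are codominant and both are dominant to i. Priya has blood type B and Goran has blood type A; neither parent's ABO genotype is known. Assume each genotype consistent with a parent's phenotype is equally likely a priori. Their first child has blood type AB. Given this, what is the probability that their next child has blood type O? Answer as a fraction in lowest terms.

1/36

Possible genotypes: Priya ∈ {I^B I^B, I^B i}; Goran ∈ {I^A I^A, I^A i}.
Weight each parental genotype pair by prior × P(type-AB child):
  I^B I^B × I^A I^A: posterior weight 4/9; P(next child type O) = 0.
  I^B I^B × I^A i: posterior weight 2/9; P(next child type O) = 0.
  I^B i × I^A I^A: posterior weight 2/9; P(next child type O) = 0.
  I^B i × I^A i: posterior weight 1/9; P(next child type O) = 1/4.
Weighted sum = 1/36.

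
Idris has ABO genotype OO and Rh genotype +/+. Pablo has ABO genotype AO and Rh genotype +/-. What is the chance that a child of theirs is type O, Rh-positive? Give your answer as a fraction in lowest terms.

1/2

ABO cross OO × AO → offspring phenotypes: 1/2 O, 1/2 A.
Rh cross +/+ × +/- → 1 Rh+.
Independent loci: P(type O, Rh-positive) = 1/2 × 1 = 1/2.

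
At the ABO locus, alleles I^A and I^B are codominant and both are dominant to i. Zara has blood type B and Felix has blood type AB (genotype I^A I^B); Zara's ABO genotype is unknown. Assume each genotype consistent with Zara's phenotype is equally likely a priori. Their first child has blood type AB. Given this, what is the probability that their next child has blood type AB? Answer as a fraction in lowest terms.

5/12

Possible genotypes: Zara ∈ {I^B I^B, I^B i}; Felix ∈ {I^A I^B}.
Weight each parental genotype pair by prior × P(type-AB child):
  I^B I^B × I^A I^B: posterior weight 2/3; P(next child type AB) = 1/2.
  I^B i × I^A I^B: posterior weight 1/3; P(next child type AB) = 1/4.
Weighted sum = 5/12.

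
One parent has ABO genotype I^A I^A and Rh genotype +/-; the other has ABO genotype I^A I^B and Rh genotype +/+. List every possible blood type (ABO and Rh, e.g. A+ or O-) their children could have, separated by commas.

A+, AB+

Gametes from I^A I^A × I^A I^B give offspring ABO genotypes I^A I^A, I^A I^B, i.e. phenotypes A, AB.
Rh cross +/- × +/+ → phenotypes Rh+.
Combining independently: A+, AB+.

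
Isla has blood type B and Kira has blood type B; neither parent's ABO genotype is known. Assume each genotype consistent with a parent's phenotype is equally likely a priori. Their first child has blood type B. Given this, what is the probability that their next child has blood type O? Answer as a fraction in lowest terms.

Possible genotypes: Isla ∈ {BB, BO}; Kira ∈ {BB, BO}.
Weight each parental genotype pair by prior × P(type-B child):
  BB × BB: posterior weight 4/15; P(next child type O) = 0.
  BB × BO: posterior weight 4/15; P(next child type O) = 0.
  BO × BB: posterior weight 4/15; P(next child type O) = 0.
  BO × BO: posterior weight 1/5; P(next child type O) = 1/4.
Weighted sum = 1/20.

1/20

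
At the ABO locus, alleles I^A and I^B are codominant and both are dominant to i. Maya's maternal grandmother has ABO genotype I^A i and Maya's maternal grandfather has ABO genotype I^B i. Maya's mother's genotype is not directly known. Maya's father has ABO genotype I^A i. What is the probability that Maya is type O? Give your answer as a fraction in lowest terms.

1/4

Maya's mother's ABO genotype from I^A i × I^B i: 1/4 I^A I^B, 1/4 I^A i, 1/4 I^B i, 1/4 i i.
Crossing each possibility with the father I^A i and summing P(type O): 1/4·0 + 1/4·1/4 + 1/4·1/4 + 1/4·1/2 = 1/4.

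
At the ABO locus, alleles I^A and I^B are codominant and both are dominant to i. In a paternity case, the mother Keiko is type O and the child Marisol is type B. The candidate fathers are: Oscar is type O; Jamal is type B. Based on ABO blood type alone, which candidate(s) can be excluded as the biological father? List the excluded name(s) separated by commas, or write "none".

Oscar

A candidate is excluded only if no genotype consistent with his phenotype could produce a type B child with a type O mother.
Oscar (type O): no genotype consistent with that phenotype can produce a type-B child with a type-O mother.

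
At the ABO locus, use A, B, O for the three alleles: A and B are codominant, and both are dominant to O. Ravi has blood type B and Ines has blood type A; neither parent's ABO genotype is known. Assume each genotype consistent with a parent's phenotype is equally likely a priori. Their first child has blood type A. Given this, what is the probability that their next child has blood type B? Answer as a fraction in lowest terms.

Possible genotypes: Ravi ∈ {BB, BO}; Ines ∈ {AA, AO}.
Weight each parental genotype pair by prior × P(type-A child):
  BO × AA: posterior weight 2/3; P(next child type B) = 0.
  BO × AO: posterior weight 1/3; P(next child type B) = 1/4.
Weighted sum = 1/12.

1/12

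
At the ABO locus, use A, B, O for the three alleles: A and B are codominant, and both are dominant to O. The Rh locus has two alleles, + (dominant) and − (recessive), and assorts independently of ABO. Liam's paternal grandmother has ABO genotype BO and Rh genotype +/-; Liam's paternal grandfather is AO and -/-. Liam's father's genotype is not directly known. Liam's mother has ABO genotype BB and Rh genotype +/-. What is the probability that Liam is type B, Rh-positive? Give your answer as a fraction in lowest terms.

15/32

Liam's father's ABO genotype from BO × AO: 1/4 AB, 1/4 AO, 1/4 BO, 1/4 OO.
Crossing each possibility with the mother BB and summing P(type B): 1/4·1/2 + 1/4·1/2 + 1/4·1 + 1/4·1 = 3/4.
Similarly for Rh via the father's Rh distribution: P(Rh+) = 5/8.
Independent loci: 3/4 × 5/8 = 15/32.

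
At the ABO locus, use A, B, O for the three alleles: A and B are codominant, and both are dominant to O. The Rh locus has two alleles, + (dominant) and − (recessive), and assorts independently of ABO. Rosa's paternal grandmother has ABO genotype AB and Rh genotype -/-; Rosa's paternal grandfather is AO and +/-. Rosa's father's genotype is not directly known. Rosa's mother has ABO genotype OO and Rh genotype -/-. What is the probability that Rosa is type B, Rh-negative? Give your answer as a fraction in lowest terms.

Rosa's father's ABO genotype from AB × AO: 1/4 AA, 1/4 AB, 1/4 AO, 1/4 BO.
Crossing each possibility with the mother OO and summing P(type B): 1/4·0 + 1/4·1/2 + 1/4·0 + 1/4·1/2 = 1/4.
Similarly for Rh via the father's Rh distribution: P(Rh-) = 3/4.
Independent loci: 1/4 × 3/4 = 3/16.

3/16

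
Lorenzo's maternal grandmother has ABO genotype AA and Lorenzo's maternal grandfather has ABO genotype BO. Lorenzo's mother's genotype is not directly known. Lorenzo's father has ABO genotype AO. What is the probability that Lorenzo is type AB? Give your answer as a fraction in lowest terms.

Lorenzo's mother's ABO genotype from AA × BO: 1/2 AB, 1/2 AO.
Crossing each possibility with the father AO and summing P(type AB): 1/2·1/4 + 1/2·0 = 1/8.

1/8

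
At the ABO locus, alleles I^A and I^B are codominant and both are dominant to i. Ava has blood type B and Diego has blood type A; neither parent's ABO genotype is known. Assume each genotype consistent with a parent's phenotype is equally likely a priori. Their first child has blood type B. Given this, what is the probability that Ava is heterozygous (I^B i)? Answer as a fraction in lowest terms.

1/3

Possible genotypes: Ava ∈ {I^B I^B, I^B i}; Diego ∈ {I^A I^A, I^A i}.
Weight each parental genotype pair by prior × P(type-B child):
  I^B I^B × I^A i: posterior weight 2/3.
  I^B i × I^A i: posterior weight 1/3.
Sum the posterior weight over pairs where Ava is I^B i: 1/3.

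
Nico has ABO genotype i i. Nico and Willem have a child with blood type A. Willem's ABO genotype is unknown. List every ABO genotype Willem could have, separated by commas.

I^A I^A, I^A I^B, I^A i

For each candidate genotype of Willem, check whether crossing it with i i can produce every observed child phenotype.
  I^A I^A → possible child types {A} ✓
  I^A I^B → possible child types {A, B} ✓
  I^A i → possible child types {O, A} ✓
  I^B I^B → possible child types {B} ✗
  I^B i → possible child types {O, B} ✗
  i i → possible child types {O} ✗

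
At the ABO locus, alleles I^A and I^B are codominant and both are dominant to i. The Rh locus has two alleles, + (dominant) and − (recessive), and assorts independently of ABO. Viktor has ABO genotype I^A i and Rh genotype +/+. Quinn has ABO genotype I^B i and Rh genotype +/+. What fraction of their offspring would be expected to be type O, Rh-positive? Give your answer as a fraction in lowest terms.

ABO cross I^A i × I^B i → offspring phenotypes: 1/4 O, 1/4 A, 1/4 B, 1/4 AB.
Rh cross +/+ × +/+ → 1 Rh+.
Independent loci: P(type O, Rh-positive) = 1/4 × 1 = 1/4.

1/4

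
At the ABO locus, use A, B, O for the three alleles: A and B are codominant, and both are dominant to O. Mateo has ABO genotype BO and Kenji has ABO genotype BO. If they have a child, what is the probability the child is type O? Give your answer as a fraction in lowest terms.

1/4

ABO cross BO × BO → offspring phenotypes: 1/4 O, 3/4 B.
So P(type O) = 1/4.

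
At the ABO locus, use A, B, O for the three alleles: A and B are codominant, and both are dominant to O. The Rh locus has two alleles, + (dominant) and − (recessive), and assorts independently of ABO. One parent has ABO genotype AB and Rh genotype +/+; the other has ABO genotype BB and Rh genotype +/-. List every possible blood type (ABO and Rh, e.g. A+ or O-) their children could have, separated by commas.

Gametes from AB × BB give offspring ABO genotypes AB, BB, i.e. phenotypes B, AB.
Rh cross +/+ × +/- → phenotypes Rh+.
Combining independently: B+, AB+.

B+, AB+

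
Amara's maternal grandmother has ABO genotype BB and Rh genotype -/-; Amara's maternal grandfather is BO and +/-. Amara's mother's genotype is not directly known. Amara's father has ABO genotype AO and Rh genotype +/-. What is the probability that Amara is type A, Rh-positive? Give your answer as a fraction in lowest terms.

Amara's mother's ABO genotype from BB × BO: 1/2 BB, 1/2 BO.
Crossing each possibility with the father AO and summing P(type A): 1/2·0 + 1/2·1/4 = 1/8.
Similarly for Rh via the mother's Rh distribution: P(Rh+) = 5/8.
Independent loci: 1/8 × 5/8 = 5/64.

5/64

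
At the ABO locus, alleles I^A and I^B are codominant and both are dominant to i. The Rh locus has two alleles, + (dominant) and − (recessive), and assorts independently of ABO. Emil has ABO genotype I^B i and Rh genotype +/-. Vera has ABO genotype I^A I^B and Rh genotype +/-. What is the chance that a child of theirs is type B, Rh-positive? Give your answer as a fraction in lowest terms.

ABO cross I^B i × I^A I^B → offspring phenotypes: 1/4 A, 1/2 B, 1/4 AB.
Rh cross +/- × +/- → 3/4 Rh+, 1/4 Rh-.
Independent loci: P(type B, Rh-positive) = 1/2 × 3/4 = 3/8.

3/8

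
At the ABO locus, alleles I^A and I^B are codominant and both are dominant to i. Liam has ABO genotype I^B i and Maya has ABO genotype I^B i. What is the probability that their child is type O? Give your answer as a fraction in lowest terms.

1/4

ABO cross I^B i × I^B i → offspring phenotypes: 1/4 O, 3/4 B.
So P(type O) = 1/4.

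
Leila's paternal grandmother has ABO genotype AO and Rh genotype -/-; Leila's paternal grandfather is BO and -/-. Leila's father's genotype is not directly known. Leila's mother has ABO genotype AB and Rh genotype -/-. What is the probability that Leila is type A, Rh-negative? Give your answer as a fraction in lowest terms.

Leila's father's ABO genotype from AO × BO: 1/4 AB, 1/4 AO, 1/4 BO, 1/4 OO.
Crossing each possibility with the mother AB and summing P(type A): 1/4·1/4 + 1/4·1/2 + 1/4·1/4 + 1/4·1/2 = 3/8.
Similarly for Rh via the father's Rh distribution: P(Rh-) = 1.
Independent loci: 3/8 × 1 = 3/8.

3/8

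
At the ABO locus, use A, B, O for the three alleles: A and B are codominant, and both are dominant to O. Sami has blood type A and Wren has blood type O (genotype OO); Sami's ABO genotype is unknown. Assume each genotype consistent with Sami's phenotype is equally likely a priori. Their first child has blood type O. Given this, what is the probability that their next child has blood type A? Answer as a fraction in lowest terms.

1/2

Possible genotypes: Sami ∈ {AA, AO}; Wren ∈ {OO}.
Weight each parental genotype pair by prior × P(type-O child):
  AO × OO: posterior weight 1; P(next child type A) = 1/2.
Weighted sum = 1/2.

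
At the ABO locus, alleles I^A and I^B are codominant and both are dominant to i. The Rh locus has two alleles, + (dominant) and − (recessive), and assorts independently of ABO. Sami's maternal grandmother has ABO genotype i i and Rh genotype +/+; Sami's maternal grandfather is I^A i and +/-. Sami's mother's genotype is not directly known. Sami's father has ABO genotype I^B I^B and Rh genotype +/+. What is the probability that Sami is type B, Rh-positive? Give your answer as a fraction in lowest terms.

3/4

Sami's mother's ABO genotype from i i × I^A i: 1/2 I^A i, 1/2 i i.
Crossing each possibility with the father I^B I^B and summing P(type B): 1/2·1/2 + 1/2·1 = 3/4.
Similarly for Rh via the mother's Rh distribution: P(Rh+) = 1.
Independent loci: 3/4 × 1 = 3/4.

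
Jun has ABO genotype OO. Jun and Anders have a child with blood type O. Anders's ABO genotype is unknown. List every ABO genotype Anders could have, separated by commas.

For each candidate genotype of Anders, check whether crossing it with OO can produce every observed child phenotype.
  AA → possible child types {A} ✗
  AB → possible child types {A, B} ✗
  AO → possible child types {O, A} ✓
  BB → possible child types {B} ✗
  BO → possible child types {O, B} ✓
  OO → possible child types {O} ✓

AO, BO, OO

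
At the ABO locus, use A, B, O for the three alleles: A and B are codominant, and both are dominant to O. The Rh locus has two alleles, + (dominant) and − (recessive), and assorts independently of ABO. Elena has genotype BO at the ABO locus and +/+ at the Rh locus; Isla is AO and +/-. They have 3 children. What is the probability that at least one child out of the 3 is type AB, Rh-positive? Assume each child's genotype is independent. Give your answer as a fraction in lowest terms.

37/64

ABO cross BO × AO → 1/4 O, 1/4 A, 1/4 B, 1/4 AB.
Rh cross +/+ × +/- → 1 Rh+; so P(type AB, Rh-positive) = 1/4 × 1 = 1/4 per child.
P(none) = (3/4)^3 = 27/64; P(at least one) = 1 − 27/64 = 37/64.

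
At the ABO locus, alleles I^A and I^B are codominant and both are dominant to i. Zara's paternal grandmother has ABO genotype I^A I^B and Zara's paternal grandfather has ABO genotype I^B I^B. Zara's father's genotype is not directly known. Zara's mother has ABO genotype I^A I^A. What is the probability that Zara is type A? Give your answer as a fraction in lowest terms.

Zara's father's ABO genotype from I^A I^B × I^B I^B: 1/2 I^A I^B, 1/2 I^B I^B.
Crossing each possibility with the mother I^A I^A and summing P(type A): 1/2·1/2 + 1/2·0 = 1/4.

1/4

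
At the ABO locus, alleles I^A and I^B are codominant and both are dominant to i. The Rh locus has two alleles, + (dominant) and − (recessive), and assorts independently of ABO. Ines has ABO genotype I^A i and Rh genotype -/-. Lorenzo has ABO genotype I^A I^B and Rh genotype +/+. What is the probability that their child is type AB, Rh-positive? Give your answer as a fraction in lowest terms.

1/4

ABO cross I^A i × I^A I^B → offspring phenotypes: 1/2 A, 1/4 B, 1/4 AB.
Rh cross -/- × +/+ → 1 Rh+.
Independent loci: P(type AB, Rh-positive) = 1/4 × 1 = 1/4.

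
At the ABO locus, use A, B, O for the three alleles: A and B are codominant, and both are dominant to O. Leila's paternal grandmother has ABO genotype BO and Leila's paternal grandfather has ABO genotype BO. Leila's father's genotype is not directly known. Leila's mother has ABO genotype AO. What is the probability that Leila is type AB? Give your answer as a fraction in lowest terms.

Leila's father's ABO genotype from BO × BO: 1/4 BB, 1/2 BO, 1/4 OO.
Crossing each possibility with the mother AO and summing P(type AB): 1/4·1/2 + 1/2·1/4 + 1/4·0 = 1/4.

1/4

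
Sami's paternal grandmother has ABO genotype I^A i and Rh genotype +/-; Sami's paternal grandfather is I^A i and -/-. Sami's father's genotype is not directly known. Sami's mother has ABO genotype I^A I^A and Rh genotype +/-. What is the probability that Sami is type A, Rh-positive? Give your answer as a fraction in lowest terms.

5/8

Sami's father's ABO genotype from I^A i × I^A i: 1/4 I^A I^A, 1/2 I^A i, 1/4 i i.
Crossing each possibility with the mother I^A I^A and summing P(type A): 1/4·1 + 1/2·1 + 1/4·1 = 1.
Similarly for Rh via the father's Rh distribution: P(Rh+) = 5/8.
Independent loci: 1 × 5/8 = 5/8.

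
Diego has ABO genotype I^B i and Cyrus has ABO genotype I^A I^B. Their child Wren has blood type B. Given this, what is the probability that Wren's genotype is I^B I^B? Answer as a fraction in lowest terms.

Cross I^B i × I^A I^B → 1/4 I^A I^B, 1/4 I^A i, 1/4 I^B I^B, 1/4 I^B i.
Type-B genotypes among offspring: I^B I^B (1/4), I^B i (1/4); total 1/2.
P(I^B I^B | type B) = (1/4) / (1/2) = 1/2.

1/2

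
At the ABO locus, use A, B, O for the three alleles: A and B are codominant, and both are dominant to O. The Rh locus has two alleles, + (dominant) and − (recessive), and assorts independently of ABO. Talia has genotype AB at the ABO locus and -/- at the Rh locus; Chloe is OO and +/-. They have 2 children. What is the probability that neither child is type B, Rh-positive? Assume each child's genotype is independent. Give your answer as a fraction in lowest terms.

ABO cross AB × OO → 1/2 A, 1/2 B.
Rh cross -/- × +/- → 1/2 Rh+, 1/2 Rh-; so P(type B, Rh-positive) = 1/2 × 1/2 = 1/4 per child.
P(not type B, Rh-positive) = 3/4 for one child; (3/4)^2 = 9/16.

9/16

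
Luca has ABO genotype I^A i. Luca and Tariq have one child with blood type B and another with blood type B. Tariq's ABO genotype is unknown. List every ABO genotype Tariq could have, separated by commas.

I^A I^B, I^B I^B, I^B i

For each candidate genotype of Tariq, check whether crossing it with I^A i can produce every observed child phenotype.
  I^A I^A → possible child types {A} ✗
  I^A I^B → possible child types {A, B, AB} ✓
  I^A i → possible child types {O, A} ✗
  I^B I^B → possible child types {B, AB} ✓
  I^B i → possible child types {O, A, B, AB} ✓
  i i → possible child types {O, A} ✗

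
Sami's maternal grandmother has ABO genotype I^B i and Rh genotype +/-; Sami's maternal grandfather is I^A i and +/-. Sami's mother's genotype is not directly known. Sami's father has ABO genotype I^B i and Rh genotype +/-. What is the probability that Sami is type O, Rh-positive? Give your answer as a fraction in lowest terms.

Sami's mother's ABO genotype from I^B i × I^A i: 1/4 I^A I^B, 1/4 I^A i, 1/4 I^B i, 1/4 i i.
Crossing each possibility with the father I^B i and summing P(type O): 1/4·0 + 1/4·1/4 + 1/4·1/4 + 1/4·1/2 = 1/4.
Similarly for Rh via the mother's Rh distribution: P(Rh+) = 3/4.
Independent loci: 1/4 × 3/4 = 3/16.

3/16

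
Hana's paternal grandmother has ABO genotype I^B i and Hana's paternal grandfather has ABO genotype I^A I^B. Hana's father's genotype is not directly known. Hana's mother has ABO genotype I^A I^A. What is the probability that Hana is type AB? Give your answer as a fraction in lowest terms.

Hana's father's ABO genotype from I^B i × I^A I^B: 1/4 I^A I^B, 1/4 I^A i, 1/4 I^B I^B, 1/4 I^B i.
Crossing each possibility with the mother I^A I^A and summing P(type AB): 1/4·1/2 + 1/4·0 + 1/4·1 + 1/4·1/2 = 1/2.

1/2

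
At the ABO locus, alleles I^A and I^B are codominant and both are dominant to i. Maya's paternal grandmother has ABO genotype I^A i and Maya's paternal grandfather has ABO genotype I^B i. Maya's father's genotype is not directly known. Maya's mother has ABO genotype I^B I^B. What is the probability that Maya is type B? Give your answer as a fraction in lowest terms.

3/4

Maya's father's ABO genotype from I^A i × I^B i: 1/4 I^A I^B, 1/4 I^A i, 1/4 I^B i, 1/4 i i.
Crossing each possibility with the mother I^B I^B and summing P(type B): 1/4·1/2 + 1/4·1/2 + 1/4·1 + 1/4·1 = 3/4.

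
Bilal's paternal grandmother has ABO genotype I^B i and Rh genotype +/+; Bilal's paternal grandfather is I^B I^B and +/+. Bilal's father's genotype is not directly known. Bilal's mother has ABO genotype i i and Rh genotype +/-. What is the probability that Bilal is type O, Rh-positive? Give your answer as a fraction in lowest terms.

1/4

Bilal's father's ABO genotype from I^B i × I^B I^B: 1/2 I^B I^B, 1/2 I^B i.
Crossing each possibility with the mother i i and summing P(type O): 1/2·0 + 1/2·1/2 = 1/4.
Similarly for Rh via the father's Rh distribution: P(Rh+) = 1.
Independent loci: 1/4 × 1 = 1/4.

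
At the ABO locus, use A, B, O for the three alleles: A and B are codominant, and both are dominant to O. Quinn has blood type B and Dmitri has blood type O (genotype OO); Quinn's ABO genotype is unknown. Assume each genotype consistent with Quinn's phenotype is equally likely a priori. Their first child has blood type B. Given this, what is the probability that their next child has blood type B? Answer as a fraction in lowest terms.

Possible genotypes: Quinn ∈ {BB, BO}; Dmitri ∈ {OO}.
Weight each parental genotype pair by prior × P(type-B child):
  BB × OO: posterior weight 2/3; P(next child type B) = 1.
  BO × OO: posterior weight 1/3; P(next child type B) = 1/2.
Weighted sum = 5/6.

5/6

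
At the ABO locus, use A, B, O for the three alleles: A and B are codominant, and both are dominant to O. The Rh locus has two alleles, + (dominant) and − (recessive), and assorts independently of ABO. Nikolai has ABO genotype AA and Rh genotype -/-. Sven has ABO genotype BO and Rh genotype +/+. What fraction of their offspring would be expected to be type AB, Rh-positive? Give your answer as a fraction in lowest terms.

1/2

ABO cross AA × BO → offspring phenotypes: 1/2 A, 1/2 AB.
Rh cross -/- × +/+ → 1 Rh+.
Independent loci: P(type AB, Rh-positive) = 1/2 × 1 = 1/2.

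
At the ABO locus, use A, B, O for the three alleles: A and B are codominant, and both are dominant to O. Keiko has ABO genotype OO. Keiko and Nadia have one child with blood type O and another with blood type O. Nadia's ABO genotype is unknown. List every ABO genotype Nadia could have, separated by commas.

AO, BO, OO

For each candidate genotype of Nadia, check whether crossing it with OO can produce every observed child phenotype.
  AA → possible child types {A} ✗
  AB → possible child types {A, B} ✗
  AO → possible child types {O, A} ✓
  BB → possible child types {B} ✗
  BO → possible child types {O, B} ✓
  OO → possible child types {O} ✓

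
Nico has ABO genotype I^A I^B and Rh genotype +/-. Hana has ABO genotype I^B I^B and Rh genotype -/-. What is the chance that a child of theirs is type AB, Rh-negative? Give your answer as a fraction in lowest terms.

1/4

ABO cross I^A I^B × I^B I^B → offspring phenotypes: 1/2 B, 1/2 AB.
Rh cross +/- × -/- → 1/2 Rh+, 1/2 Rh-.
Independent loci: P(type AB, Rh-negative) = 1/2 × 1/2 = 1/4.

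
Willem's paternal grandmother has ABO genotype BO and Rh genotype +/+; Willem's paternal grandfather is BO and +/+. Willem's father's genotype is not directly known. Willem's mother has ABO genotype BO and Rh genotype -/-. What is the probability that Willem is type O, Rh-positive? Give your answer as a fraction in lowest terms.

Willem's father's ABO genotype from BO × BO: 1/4 BB, 1/2 BO, 1/4 OO.
Crossing each possibility with the mother BO and summing P(type O): 1/4·0 + 1/2·1/4 + 1/4·1/2 = 1/4.
Similarly for Rh via the father's Rh distribution: P(Rh+) = 1.
Independent loci: 1/4 × 1 = 1/4.

1/4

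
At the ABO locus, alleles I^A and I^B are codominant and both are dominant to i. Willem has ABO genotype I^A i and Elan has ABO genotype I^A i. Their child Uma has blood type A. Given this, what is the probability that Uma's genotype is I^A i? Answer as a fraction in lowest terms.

Cross I^A i × I^A i → 1/4 I^A I^A, 1/2 I^A i, 1/4 i i.
Type-A genotypes among offspring: I^A I^A (1/4), I^A i (1/2); total 3/4.
P(I^A i | type A) = (1/2) / (3/4) = 2/3.

2/3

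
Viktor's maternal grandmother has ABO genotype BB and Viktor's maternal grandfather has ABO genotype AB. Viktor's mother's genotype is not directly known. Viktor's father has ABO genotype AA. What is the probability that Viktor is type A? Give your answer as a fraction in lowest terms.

Viktor's mother's ABO genotype from BB × AB: 1/2 AB, 1/2 BB.
Crossing each possibility with the father AA and summing P(type A): 1/2·1/2 + 1/2·0 = 1/4.

1/4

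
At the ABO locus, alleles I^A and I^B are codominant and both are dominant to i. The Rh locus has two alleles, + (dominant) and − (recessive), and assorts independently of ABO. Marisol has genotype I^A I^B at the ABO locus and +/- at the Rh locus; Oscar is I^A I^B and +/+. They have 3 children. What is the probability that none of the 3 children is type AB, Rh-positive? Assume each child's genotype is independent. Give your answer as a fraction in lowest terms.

1/8

ABO cross I^A I^B × I^A I^B → 1/4 A, 1/4 B, 1/2 AB.
Rh cross +/- × +/+ → 1 Rh+; so P(type AB, Rh-positive) = 1/2 × 1 = 1/2 per child.
P(not type AB, Rh-positive) = 1/2 for one child; (1/2)^3 = 1/8.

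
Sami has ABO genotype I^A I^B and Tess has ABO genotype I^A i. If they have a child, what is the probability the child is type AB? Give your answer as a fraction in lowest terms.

ABO cross I^A I^B × I^A i → offspring phenotypes: 1/2 A, 1/4 B, 1/4 AB.
So P(type AB) = 1/4.

1/4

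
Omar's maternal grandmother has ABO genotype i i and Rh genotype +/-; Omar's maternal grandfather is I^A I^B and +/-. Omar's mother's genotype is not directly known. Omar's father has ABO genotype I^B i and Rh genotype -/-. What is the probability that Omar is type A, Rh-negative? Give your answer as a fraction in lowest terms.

Omar's mother's ABO genotype from i i × I^A I^B: 1/2 I^A i, 1/2 I^B i.
Crossing each possibility with the father I^B i and summing P(type A): 1/2·1/4 + 1/2·0 = 1/8.
Similarly for Rh via the mother's Rh distribution: P(Rh-) = 1/2.
Independent loci: 1/8 × 1/2 = 1/16.

1/16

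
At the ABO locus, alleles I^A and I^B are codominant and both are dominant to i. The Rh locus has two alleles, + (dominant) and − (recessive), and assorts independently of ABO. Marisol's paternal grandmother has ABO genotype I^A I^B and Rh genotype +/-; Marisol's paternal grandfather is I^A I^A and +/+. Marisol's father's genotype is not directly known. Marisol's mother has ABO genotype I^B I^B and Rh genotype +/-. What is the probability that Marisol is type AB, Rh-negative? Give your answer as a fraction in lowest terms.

Marisol's father's ABO genotype from I^A I^B × I^A I^A: 1/2 I^A I^A, 1/2 I^A I^B.
Crossing each possibility with the mother I^B I^B and summing P(type AB): 1/2·1 + 1/2·1/2 = 3/4.
Similarly for Rh via the father's Rh distribution: P(Rh-) = 1/8.
Independent loci: 3/4 × 1/8 = 3/32.

3/32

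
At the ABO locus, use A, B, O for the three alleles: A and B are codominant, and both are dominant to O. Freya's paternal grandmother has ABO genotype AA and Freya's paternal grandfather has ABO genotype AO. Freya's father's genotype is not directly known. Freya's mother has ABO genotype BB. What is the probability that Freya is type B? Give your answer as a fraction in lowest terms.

Freya's father's ABO genotype from AA × AO: 1/2 AA, 1/2 AO.
Crossing each possibility with the mother BB and summing P(type B): 1/2·0 + 1/2·1/2 = 1/4.

1/4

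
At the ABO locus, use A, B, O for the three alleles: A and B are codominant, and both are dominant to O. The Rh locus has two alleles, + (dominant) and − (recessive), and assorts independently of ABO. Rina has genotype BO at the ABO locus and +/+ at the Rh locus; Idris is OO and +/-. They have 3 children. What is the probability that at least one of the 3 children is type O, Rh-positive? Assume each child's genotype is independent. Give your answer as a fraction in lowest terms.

7/8

ABO cross BO × OO → 1/2 O, 1/2 B.
Rh cross +/+ × +/- → 1 Rh+; so P(type O, Rh-positive) = 1/2 × 1 = 1/2 per child.
P(none) = (1/2)^3 = 1/8; P(at least one) = 1 − 1/8 = 7/8.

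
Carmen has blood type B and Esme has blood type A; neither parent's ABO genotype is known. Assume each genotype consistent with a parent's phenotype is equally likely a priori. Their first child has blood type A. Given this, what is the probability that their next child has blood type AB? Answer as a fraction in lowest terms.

Possible genotypes: Carmen ∈ {BB, BO}; Esme ∈ {AA, AO}.
Weight each parental genotype pair by prior × P(type-A child):
  BO × AA: posterior weight 2/3; P(next child type AB) = 1/2.
  BO × AO: posterior weight 1/3; P(next child type AB) = 1/4.
Weighted sum = 5/12.

5/12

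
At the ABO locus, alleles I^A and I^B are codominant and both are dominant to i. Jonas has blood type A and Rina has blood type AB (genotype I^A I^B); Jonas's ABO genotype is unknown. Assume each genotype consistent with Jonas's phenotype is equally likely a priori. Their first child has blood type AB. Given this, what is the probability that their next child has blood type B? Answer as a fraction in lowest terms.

1/12

Possible genotypes: Jonas ∈ {I^A I^A, I^A i}; Rina ∈ {I^A I^B}.
Weight each parental genotype pair by prior × P(type-AB child):
  I^A I^A × I^A I^B: posterior weight 2/3; P(next child type B) = 0.
  I^A i × I^A I^B: posterior weight 1/3; P(next child type B) = 1/4.
Weighted sum = 1/12.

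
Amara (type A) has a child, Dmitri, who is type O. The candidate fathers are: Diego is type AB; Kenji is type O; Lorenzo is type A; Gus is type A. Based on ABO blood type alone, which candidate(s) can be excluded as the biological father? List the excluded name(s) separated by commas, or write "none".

A candidate is excluded only if no genotype consistent with his phenotype could produce a type O child with a type A mother.
Diego (type AB): no genotype consistent with that phenotype can produce a type-O child with a type-A mother.

Diego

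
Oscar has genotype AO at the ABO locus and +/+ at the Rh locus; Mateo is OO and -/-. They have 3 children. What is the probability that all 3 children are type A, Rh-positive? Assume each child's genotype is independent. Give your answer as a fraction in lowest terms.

1/8

ABO cross AO × OO → 1/2 O, 1/2 A.
Rh cross +/+ × -/- → 1 Rh+; so P(type A, Rh-positive) = 1/2 × 1 = 1/2 per child.
All 3 independent: (1/2)^3 = 1/8.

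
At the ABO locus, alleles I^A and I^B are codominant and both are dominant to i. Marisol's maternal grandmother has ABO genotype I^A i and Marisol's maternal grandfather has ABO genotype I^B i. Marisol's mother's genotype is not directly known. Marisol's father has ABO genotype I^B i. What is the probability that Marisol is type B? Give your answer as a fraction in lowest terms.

1/2

Marisol's mother's ABO genotype from I^A i × I^B i: 1/4 I^A I^B, 1/4 I^A i, 1/4 I^B i, 1/4 i i.
Crossing each possibility with the father I^B i and summing P(type B): 1/4·1/2 + 1/4·1/4 + 1/4·3/4 + 1/4·1/2 = 1/2.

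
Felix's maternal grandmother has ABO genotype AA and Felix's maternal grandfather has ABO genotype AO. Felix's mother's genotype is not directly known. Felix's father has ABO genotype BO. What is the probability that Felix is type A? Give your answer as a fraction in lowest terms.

Felix's mother's ABO genotype from AA × AO: 1/2 AA, 1/2 AO.
Crossing each possibility with the father BO and summing P(type A): 1/2·1/2 + 1/2·1/4 = 3/8.

3/8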